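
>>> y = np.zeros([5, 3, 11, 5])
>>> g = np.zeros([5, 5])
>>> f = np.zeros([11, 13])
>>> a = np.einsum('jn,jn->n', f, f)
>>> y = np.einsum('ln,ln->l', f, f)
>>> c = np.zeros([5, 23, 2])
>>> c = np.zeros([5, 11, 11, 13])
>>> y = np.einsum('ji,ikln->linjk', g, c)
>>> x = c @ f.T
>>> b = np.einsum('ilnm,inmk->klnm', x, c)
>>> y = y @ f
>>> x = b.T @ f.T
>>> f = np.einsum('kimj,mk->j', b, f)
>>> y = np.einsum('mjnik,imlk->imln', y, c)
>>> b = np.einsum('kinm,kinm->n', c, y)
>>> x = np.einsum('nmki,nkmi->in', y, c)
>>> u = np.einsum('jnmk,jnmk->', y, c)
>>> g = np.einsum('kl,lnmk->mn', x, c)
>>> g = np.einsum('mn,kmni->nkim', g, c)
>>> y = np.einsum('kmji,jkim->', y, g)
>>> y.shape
()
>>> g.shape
(11, 5, 13, 11)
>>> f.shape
(11,)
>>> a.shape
(13,)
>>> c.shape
(5, 11, 11, 13)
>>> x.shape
(13, 5)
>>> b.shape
(11,)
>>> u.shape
()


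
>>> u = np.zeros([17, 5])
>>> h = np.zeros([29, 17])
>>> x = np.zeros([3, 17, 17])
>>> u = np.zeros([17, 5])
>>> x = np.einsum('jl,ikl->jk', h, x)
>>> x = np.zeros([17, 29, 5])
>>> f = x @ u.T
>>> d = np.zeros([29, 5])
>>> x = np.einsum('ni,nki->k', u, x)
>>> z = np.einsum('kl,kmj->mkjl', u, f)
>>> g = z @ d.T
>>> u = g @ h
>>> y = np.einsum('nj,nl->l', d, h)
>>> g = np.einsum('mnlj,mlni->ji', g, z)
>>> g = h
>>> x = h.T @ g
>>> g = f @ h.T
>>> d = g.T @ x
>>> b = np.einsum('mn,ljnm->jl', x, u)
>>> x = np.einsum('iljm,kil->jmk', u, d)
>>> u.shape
(29, 17, 17, 17)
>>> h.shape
(29, 17)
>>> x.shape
(17, 17, 29)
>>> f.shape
(17, 29, 17)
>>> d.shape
(29, 29, 17)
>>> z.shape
(29, 17, 17, 5)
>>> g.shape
(17, 29, 29)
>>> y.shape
(17,)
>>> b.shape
(17, 29)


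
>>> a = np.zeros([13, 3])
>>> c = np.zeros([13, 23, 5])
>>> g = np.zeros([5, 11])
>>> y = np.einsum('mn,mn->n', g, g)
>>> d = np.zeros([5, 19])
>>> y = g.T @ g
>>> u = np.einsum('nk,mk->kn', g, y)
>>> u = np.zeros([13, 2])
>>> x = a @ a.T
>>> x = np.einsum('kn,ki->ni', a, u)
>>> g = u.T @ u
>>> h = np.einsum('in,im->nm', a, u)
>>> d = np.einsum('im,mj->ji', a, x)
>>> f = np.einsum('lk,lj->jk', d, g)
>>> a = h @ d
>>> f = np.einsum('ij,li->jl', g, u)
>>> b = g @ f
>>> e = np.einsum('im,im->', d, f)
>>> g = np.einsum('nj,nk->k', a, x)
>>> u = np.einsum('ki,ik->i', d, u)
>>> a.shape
(3, 13)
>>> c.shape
(13, 23, 5)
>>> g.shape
(2,)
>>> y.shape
(11, 11)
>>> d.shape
(2, 13)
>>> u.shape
(13,)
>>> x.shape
(3, 2)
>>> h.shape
(3, 2)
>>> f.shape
(2, 13)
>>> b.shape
(2, 13)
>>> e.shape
()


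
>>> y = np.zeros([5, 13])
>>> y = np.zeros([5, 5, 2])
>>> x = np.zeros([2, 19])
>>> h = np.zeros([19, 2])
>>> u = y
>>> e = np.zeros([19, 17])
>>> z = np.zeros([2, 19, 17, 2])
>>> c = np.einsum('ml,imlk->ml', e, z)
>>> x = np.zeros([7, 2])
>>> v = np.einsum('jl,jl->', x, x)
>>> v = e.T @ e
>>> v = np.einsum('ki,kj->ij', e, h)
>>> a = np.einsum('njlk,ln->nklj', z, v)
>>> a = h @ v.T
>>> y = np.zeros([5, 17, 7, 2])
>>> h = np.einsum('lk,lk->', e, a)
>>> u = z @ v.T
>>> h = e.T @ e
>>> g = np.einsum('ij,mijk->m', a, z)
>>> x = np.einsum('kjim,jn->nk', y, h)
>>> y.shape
(5, 17, 7, 2)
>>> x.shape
(17, 5)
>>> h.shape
(17, 17)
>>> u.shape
(2, 19, 17, 17)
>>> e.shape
(19, 17)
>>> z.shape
(2, 19, 17, 2)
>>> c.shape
(19, 17)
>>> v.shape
(17, 2)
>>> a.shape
(19, 17)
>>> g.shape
(2,)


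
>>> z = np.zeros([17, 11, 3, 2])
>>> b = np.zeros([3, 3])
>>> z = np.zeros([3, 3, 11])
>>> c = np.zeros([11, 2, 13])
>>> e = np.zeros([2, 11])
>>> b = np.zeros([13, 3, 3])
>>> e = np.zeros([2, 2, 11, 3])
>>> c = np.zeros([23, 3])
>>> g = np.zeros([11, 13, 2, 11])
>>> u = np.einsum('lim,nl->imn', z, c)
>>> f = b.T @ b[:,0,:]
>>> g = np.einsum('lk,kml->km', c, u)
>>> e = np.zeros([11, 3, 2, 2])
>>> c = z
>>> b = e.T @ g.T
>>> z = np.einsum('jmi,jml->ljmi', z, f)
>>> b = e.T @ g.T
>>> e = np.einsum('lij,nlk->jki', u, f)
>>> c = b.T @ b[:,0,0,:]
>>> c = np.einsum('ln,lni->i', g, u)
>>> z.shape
(3, 3, 3, 11)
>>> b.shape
(2, 2, 3, 3)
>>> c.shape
(23,)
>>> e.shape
(23, 3, 11)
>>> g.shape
(3, 11)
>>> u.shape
(3, 11, 23)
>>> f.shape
(3, 3, 3)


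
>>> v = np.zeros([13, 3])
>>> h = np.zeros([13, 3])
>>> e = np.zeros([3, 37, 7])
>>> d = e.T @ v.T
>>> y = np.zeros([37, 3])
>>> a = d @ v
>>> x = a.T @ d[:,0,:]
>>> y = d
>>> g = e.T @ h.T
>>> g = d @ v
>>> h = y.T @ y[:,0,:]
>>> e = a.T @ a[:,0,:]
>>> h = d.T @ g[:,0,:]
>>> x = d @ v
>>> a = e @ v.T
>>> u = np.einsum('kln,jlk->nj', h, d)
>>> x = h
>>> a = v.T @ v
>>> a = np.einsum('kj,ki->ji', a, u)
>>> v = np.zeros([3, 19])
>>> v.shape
(3, 19)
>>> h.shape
(13, 37, 3)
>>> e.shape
(3, 37, 3)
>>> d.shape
(7, 37, 13)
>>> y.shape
(7, 37, 13)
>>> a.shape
(3, 7)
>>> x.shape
(13, 37, 3)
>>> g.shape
(7, 37, 3)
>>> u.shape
(3, 7)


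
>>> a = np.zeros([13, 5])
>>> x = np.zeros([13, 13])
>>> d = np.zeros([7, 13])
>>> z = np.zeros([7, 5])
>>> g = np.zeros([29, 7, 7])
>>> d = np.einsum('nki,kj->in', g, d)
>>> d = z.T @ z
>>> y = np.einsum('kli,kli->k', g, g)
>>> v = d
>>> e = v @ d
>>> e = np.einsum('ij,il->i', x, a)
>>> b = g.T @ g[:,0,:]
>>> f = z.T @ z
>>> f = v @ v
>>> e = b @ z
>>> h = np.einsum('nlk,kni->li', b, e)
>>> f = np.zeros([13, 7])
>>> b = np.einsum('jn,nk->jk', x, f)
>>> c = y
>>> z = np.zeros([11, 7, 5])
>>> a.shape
(13, 5)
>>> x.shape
(13, 13)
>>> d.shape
(5, 5)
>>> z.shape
(11, 7, 5)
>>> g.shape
(29, 7, 7)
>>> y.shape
(29,)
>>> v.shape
(5, 5)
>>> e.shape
(7, 7, 5)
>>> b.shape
(13, 7)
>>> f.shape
(13, 7)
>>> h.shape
(7, 5)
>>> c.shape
(29,)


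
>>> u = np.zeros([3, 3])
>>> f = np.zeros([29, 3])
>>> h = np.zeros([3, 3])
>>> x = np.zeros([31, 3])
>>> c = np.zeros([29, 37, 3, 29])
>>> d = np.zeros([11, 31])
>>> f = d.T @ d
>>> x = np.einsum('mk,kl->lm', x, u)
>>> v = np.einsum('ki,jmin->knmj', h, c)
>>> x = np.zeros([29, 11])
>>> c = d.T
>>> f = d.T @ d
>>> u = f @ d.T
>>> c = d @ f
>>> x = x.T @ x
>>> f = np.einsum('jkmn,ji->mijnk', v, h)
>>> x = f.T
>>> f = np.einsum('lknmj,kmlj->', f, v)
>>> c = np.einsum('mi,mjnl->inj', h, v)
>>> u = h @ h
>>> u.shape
(3, 3)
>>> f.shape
()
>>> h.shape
(3, 3)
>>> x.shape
(29, 29, 3, 3, 37)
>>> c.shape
(3, 37, 29)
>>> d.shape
(11, 31)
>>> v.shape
(3, 29, 37, 29)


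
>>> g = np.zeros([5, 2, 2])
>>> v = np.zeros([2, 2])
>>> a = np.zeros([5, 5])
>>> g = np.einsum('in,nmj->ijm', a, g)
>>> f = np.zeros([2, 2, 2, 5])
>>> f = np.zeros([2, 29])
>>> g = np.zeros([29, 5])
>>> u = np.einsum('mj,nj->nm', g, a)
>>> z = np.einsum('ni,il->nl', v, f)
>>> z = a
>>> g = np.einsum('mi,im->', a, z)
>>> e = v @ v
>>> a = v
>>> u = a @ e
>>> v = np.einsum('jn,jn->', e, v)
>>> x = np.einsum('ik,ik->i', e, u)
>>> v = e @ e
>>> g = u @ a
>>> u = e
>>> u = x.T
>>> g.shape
(2, 2)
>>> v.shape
(2, 2)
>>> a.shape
(2, 2)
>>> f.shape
(2, 29)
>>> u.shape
(2,)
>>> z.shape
(5, 5)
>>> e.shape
(2, 2)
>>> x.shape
(2,)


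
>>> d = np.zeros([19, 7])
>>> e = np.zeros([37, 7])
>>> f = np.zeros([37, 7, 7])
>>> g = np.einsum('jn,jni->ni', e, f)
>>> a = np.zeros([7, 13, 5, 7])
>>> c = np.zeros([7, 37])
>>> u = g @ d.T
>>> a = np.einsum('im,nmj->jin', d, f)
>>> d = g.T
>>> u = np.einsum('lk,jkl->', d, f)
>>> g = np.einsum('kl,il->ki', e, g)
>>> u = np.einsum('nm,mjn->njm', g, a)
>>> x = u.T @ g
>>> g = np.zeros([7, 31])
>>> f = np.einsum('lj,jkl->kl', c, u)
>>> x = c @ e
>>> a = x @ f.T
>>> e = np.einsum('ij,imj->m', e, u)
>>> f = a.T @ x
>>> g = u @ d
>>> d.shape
(7, 7)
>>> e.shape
(19,)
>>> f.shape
(19, 7)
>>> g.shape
(37, 19, 7)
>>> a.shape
(7, 19)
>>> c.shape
(7, 37)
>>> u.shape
(37, 19, 7)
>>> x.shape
(7, 7)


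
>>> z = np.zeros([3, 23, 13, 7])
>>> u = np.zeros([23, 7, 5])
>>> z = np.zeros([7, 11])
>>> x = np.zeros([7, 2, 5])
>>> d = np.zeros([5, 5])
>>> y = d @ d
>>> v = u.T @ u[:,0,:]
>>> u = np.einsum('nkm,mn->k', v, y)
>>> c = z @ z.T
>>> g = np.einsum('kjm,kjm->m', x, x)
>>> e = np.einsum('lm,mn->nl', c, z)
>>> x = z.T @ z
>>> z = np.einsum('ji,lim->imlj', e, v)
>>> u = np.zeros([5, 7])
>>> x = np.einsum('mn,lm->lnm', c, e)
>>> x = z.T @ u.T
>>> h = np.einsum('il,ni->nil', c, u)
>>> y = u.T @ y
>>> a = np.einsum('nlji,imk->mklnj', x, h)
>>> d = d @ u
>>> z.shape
(7, 5, 5, 11)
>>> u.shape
(5, 7)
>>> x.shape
(11, 5, 5, 5)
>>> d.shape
(5, 7)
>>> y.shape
(7, 5)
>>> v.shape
(5, 7, 5)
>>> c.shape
(7, 7)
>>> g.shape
(5,)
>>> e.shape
(11, 7)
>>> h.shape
(5, 7, 7)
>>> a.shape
(7, 7, 5, 11, 5)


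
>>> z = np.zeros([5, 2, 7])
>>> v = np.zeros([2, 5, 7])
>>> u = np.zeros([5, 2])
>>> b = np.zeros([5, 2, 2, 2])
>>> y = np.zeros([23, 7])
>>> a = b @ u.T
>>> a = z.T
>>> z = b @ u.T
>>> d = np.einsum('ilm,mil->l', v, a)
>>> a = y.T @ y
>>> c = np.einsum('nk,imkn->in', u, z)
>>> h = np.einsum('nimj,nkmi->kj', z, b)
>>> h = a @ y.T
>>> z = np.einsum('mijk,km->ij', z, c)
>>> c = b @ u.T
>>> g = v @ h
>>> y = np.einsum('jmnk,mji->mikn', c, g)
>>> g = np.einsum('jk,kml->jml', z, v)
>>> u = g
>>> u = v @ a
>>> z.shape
(2, 2)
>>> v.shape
(2, 5, 7)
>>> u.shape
(2, 5, 7)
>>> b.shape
(5, 2, 2, 2)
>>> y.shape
(2, 23, 5, 2)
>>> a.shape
(7, 7)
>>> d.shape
(5,)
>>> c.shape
(5, 2, 2, 5)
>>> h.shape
(7, 23)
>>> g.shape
(2, 5, 7)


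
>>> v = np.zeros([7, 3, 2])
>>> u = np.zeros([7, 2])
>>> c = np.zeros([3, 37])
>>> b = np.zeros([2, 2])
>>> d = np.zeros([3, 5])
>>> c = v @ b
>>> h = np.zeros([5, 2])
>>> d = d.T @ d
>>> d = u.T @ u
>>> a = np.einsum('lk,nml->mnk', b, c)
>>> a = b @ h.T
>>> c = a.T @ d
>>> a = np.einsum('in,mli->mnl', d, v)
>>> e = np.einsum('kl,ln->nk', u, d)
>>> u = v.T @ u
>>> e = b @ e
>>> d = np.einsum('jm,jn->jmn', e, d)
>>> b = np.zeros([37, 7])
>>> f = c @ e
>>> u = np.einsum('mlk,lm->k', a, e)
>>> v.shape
(7, 3, 2)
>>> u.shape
(3,)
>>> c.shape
(5, 2)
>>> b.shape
(37, 7)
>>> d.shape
(2, 7, 2)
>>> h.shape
(5, 2)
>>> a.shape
(7, 2, 3)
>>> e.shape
(2, 7)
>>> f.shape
(5, 7)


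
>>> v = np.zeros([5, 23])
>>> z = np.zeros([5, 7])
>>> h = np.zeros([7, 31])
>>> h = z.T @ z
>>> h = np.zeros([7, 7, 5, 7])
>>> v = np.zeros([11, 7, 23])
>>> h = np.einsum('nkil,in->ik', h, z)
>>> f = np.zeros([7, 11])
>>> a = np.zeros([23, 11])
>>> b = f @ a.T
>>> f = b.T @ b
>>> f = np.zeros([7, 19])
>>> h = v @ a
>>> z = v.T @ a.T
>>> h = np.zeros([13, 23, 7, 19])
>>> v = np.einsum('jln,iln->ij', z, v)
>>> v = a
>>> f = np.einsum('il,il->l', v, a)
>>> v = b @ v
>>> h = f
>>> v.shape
(7, 11)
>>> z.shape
(23, 7, 23)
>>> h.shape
(11,)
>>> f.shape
(11,)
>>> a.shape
(23, 11)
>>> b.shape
(7, 23)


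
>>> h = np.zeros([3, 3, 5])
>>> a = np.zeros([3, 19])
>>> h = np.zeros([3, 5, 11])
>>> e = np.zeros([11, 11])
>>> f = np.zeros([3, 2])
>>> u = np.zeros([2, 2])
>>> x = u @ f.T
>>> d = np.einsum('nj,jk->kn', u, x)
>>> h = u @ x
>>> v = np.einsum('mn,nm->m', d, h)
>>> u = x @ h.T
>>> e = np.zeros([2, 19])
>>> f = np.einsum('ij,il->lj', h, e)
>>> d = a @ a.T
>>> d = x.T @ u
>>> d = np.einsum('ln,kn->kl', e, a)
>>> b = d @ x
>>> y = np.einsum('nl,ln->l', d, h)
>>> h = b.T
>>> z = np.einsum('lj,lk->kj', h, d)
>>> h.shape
(3, 3)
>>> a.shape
(3, 19)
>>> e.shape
(2, 19)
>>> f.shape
(19, 3)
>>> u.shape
(2, 2)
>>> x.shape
(2, 3)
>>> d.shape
(3, 2)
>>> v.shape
(3,)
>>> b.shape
(3, 3)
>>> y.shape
(2,)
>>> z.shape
(2, 3)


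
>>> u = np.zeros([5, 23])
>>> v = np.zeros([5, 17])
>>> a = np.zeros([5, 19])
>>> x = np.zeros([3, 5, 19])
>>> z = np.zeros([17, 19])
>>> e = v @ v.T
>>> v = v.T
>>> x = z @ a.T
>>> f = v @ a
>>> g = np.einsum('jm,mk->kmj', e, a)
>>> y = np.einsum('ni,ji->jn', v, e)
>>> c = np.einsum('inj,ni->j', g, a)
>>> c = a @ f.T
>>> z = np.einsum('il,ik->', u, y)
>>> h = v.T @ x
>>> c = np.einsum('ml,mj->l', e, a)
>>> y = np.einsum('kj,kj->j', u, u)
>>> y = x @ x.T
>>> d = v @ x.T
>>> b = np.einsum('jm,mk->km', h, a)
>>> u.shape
(5, 23)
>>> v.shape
(17, 5)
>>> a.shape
(5, 19)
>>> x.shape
(17, 5)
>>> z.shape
()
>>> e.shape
(5, 5)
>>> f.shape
(17, 19)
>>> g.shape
(19, 5, 5)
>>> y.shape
(17, 17)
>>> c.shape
(5,)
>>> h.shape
(5, 5)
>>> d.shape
(17, 17)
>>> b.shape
(19, 5)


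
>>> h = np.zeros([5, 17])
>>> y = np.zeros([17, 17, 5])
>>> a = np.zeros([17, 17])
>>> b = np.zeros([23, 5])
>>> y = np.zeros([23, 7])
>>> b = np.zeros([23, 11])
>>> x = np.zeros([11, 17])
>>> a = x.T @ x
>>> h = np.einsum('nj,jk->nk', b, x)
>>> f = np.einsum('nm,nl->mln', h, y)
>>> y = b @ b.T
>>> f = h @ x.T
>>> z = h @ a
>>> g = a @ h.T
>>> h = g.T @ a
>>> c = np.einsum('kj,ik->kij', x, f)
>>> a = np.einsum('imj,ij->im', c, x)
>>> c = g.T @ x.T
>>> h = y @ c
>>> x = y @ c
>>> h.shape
(23, 11)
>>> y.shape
(23, 23)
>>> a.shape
(11, 23)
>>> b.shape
(23, 11)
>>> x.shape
(23, 11)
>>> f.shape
(23, 11)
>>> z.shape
(23, 17)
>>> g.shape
(17, 23)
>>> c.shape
(23, 11)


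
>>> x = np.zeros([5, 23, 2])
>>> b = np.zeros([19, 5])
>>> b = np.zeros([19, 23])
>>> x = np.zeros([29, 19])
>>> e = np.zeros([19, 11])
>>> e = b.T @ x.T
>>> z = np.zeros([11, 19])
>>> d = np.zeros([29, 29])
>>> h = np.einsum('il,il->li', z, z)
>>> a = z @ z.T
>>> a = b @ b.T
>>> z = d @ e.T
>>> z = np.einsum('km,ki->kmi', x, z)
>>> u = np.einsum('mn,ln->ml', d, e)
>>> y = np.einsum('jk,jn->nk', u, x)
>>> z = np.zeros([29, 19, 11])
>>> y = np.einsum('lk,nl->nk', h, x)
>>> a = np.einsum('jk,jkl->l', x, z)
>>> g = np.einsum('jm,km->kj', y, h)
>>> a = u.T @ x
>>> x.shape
(29, 19)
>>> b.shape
(19, 23)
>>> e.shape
(23, 29)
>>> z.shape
(29, 19, 11)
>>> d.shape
(29, 29)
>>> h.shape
(19, 11)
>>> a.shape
(23, 19)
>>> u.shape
(29, 23)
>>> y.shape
(29, 11)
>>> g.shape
(19, 29)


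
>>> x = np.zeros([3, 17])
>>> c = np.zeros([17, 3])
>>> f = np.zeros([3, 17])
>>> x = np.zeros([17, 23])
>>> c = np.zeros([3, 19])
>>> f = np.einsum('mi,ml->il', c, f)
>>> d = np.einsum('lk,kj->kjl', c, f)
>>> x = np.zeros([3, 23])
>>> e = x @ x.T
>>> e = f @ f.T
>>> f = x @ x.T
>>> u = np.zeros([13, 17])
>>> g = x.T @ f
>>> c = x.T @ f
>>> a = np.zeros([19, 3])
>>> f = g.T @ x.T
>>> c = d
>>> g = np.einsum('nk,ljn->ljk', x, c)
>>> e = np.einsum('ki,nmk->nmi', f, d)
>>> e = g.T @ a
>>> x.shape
(3, 23)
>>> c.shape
(19, 17, 3)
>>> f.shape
(3, 3)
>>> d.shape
(19, 17, 3)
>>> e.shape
(23, 17, 3)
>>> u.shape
(13, 17)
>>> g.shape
(19, 17, 23)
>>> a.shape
(19, 3)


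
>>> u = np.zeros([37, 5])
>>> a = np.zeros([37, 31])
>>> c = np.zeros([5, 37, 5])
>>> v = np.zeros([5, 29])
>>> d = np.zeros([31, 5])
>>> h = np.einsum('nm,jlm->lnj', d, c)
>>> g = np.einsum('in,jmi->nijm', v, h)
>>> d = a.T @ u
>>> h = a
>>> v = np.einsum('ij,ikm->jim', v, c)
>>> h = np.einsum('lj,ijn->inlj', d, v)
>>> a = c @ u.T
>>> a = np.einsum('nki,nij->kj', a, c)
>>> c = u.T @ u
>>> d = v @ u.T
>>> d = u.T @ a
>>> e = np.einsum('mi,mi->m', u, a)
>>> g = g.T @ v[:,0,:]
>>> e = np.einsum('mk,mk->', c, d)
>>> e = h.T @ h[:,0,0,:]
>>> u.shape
(37, 5)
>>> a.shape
(37, 5)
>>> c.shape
(5, 5)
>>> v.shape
(29, 5, 5)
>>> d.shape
(5, 5)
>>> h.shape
(29, 5, 31, 5)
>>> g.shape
(31, 37, 5, 5)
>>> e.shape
(5, 31, 5, 5)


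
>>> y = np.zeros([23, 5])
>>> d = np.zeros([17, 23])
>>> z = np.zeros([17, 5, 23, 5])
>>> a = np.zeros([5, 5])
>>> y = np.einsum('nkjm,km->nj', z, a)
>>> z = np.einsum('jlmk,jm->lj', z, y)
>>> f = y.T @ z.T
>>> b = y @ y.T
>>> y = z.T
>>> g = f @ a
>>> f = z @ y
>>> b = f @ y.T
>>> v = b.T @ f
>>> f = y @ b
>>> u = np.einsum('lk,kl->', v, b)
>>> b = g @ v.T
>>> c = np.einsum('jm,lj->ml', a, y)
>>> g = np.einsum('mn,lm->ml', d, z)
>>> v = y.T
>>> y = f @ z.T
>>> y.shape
(17, 5)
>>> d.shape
(17, 23)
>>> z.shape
(5, 17)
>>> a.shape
(5, 5)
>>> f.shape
(17, 17)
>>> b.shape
(23, 17)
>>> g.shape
(17, 5)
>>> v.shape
(5, 17)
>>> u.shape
()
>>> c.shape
(5, 17)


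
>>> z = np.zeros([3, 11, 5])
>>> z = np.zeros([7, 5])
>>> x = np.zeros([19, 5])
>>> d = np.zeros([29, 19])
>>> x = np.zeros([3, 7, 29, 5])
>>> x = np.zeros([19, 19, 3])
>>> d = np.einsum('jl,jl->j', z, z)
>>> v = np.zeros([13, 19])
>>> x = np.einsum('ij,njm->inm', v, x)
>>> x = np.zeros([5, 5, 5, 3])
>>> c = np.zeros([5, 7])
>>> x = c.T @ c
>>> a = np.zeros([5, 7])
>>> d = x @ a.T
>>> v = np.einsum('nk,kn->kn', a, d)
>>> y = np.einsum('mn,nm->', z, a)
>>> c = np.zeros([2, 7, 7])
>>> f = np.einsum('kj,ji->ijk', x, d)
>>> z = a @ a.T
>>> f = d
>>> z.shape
(5, 5)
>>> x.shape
(7, 7)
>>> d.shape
(7, 5)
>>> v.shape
(7, 5)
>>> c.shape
(2, 7, 7)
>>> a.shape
(5, 7)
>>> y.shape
()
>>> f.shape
(7, 5)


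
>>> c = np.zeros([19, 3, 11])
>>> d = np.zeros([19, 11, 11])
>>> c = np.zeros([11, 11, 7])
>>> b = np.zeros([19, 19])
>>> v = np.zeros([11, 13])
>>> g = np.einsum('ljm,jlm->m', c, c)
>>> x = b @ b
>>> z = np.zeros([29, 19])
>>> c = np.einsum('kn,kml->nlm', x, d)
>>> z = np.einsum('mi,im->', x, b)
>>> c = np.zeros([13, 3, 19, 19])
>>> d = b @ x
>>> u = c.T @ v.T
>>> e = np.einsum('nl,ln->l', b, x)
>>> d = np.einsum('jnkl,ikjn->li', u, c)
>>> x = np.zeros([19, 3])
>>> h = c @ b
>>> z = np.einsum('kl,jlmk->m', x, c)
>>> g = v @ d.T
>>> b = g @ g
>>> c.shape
(13, 3, 19, 19)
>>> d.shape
(11, 13)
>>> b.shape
(11, 11)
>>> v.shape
(11, 13)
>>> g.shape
(11, 11)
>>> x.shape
(19, 3)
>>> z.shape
(19,)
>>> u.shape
(19, 19, 3, 11)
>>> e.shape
(19,)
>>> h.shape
(13, 3, 19, 19)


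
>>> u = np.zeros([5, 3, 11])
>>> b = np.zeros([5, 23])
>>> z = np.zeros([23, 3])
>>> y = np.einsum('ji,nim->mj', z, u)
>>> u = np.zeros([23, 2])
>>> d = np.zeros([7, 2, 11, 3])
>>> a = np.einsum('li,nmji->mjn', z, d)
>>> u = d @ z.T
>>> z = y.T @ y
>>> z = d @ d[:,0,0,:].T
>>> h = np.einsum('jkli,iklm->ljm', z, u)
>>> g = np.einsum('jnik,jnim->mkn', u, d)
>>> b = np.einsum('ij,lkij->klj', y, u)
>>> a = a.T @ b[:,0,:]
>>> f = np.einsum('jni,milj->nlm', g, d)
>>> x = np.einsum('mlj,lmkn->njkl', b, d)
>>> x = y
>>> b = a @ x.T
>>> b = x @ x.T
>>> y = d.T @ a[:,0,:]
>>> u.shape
(7, 2, 11, 23)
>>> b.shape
(11, 11)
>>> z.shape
(7, 2, 11, 7)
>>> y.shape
(3, 11, 2, 23)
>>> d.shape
(7, 2, 11, 3)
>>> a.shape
(7, 11, 23)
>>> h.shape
(11, 7, 23)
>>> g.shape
(3, 23, 2)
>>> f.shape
(23, 11, 7)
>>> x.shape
(11, 23)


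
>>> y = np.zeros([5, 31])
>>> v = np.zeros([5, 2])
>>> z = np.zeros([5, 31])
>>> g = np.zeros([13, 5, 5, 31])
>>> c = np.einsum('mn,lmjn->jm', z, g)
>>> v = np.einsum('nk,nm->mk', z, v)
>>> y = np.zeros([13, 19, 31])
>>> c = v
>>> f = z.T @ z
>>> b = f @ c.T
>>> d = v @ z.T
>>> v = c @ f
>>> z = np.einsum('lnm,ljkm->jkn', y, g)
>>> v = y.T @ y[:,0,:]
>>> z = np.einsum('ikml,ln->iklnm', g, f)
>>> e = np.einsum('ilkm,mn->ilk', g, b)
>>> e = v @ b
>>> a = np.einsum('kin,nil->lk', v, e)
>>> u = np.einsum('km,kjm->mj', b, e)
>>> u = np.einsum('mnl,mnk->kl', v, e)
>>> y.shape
(13, 19, 31)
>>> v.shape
(31, 19, 31)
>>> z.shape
(13, 5, 31, 31, 5)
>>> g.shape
(13, 5, 5, 31)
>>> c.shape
(2, 31)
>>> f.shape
(31, 31)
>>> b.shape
(31, 2)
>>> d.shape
(2, 5)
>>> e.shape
(31, 19, 2)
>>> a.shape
(2, 31)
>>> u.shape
(2, 31)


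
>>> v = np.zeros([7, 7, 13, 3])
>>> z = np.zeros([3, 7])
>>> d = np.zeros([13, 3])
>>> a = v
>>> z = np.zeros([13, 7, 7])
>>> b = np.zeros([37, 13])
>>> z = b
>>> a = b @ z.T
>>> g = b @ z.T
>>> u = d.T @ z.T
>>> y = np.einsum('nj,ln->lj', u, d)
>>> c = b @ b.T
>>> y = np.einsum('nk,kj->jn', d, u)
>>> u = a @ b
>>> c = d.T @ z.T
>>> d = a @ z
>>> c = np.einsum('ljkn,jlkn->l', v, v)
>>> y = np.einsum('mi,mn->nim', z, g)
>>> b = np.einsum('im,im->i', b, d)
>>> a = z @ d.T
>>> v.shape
(7, 7, 13, 3)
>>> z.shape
(37, 13)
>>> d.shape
(37, 13)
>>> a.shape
(37, 37)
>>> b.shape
(37,)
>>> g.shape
(37, 37)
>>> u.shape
(37, 13)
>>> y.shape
(37, 13, 37)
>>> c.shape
(7,)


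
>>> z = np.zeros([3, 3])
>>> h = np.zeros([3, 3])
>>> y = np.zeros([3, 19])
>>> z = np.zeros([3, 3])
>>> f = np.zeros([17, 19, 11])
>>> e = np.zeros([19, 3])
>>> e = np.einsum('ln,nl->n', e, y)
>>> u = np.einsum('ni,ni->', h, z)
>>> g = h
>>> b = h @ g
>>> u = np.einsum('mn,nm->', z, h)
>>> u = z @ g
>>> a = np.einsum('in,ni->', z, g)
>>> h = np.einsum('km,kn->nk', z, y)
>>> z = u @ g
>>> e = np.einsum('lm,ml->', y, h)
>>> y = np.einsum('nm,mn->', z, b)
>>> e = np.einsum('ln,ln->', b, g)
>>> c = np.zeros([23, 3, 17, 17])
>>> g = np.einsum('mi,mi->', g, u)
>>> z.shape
(3, 3)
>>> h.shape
(19, 3)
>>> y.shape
()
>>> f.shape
(17, 19, 11)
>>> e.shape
()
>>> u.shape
(3, 3)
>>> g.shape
()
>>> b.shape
(3, 3)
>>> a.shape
()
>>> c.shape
(23, 3, 17, 17)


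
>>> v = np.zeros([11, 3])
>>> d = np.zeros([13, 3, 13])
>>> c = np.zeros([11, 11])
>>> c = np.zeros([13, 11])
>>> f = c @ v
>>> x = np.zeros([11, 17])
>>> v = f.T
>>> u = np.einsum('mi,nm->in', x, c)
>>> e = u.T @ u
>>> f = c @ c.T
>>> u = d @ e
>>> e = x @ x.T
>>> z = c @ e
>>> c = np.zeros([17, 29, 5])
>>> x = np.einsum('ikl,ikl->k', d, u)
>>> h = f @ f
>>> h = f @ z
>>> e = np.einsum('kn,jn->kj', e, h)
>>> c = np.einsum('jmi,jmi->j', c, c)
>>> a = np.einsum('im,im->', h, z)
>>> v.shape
(3, 13)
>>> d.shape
(13, 3, 13)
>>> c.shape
(17,)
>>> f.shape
(13, 13)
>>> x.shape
(3,)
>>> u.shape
(13, 3, 13)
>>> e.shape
(11, 13)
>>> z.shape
(13, 11)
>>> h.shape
(13, 11)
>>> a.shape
()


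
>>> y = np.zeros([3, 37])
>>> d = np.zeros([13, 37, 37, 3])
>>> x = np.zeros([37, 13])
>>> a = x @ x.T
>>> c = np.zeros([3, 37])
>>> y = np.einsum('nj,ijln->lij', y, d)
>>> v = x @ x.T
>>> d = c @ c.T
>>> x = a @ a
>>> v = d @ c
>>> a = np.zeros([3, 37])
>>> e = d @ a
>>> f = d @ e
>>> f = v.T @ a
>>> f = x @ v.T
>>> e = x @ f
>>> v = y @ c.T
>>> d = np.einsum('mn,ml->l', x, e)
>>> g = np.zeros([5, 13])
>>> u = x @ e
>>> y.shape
(37, 13, 37)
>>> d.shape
(3,)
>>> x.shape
(37, 37)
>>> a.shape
(3, 37)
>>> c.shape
(3, 37)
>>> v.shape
(37, 13, 3)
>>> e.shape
(37, 3)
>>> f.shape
(37, 3)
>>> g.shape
(5, 13)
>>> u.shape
(37, 3)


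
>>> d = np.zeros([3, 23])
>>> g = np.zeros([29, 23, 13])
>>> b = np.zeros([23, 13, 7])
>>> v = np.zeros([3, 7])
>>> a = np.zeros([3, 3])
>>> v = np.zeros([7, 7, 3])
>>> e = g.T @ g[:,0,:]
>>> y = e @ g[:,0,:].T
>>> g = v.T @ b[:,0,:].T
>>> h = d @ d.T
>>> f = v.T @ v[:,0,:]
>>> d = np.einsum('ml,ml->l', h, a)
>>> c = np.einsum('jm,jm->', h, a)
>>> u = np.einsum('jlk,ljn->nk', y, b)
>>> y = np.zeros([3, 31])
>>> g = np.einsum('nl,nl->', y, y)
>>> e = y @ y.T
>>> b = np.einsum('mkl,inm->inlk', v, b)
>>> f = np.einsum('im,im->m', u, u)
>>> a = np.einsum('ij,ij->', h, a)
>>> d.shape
(3,)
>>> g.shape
()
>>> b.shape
(23, 13, 3, 7)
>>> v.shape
(7, 7, 3)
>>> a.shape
()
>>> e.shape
(3, 3)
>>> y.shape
(3, 31)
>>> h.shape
(3, 3)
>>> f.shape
(29,)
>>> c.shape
()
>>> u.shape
(7, 29)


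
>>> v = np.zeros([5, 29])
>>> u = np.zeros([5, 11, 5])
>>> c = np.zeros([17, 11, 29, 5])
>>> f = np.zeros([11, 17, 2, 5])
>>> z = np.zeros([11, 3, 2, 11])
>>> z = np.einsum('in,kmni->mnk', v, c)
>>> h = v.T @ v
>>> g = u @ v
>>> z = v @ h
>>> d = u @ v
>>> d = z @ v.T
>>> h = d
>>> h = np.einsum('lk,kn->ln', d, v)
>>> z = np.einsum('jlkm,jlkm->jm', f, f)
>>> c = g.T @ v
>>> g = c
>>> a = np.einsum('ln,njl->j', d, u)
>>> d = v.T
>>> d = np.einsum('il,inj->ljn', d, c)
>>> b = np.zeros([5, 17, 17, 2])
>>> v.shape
(5, 29)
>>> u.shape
(5, 11, 5)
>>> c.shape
(29, 11, 29)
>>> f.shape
(11, 17, 2, 5)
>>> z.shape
(11, 5)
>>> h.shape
(5, 29)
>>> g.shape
(29, 11, 29)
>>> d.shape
(5, 29, 11)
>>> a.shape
(11,)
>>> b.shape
(5, 17, 17, 2)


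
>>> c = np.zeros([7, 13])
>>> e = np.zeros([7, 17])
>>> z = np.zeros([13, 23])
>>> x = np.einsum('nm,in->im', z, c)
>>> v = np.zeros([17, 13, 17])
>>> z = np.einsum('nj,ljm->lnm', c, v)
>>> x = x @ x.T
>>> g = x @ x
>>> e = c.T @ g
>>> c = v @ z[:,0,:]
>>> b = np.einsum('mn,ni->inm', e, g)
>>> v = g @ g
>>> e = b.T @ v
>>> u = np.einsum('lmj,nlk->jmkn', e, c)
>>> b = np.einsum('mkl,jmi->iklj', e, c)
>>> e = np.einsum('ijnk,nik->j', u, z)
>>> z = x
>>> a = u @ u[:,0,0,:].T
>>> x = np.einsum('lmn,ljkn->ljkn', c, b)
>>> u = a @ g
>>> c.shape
(17, 13, 17)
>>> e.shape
(7,)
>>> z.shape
(7, 7)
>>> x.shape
(17, 7, 7, 17)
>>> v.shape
(7, 7)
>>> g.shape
(7, 7)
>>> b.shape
(17, 7, 7, 17)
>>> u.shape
(7, 7, 17, 7)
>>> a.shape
(7, 7, 17, 7)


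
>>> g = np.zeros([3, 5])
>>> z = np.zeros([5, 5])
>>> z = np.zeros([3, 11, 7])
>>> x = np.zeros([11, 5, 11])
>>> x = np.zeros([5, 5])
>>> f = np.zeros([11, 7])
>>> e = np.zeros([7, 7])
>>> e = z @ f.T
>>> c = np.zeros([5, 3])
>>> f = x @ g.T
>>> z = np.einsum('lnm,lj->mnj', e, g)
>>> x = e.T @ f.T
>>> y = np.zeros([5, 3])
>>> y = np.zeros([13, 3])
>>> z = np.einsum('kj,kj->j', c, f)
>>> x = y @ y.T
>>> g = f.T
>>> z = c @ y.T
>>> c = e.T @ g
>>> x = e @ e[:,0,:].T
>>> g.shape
(3, 5)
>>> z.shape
(5, 13)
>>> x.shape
(3, 11, 3)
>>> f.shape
(5, 3)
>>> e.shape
(3, 11, 11)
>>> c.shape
(11, 11, 5)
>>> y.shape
(13, 3)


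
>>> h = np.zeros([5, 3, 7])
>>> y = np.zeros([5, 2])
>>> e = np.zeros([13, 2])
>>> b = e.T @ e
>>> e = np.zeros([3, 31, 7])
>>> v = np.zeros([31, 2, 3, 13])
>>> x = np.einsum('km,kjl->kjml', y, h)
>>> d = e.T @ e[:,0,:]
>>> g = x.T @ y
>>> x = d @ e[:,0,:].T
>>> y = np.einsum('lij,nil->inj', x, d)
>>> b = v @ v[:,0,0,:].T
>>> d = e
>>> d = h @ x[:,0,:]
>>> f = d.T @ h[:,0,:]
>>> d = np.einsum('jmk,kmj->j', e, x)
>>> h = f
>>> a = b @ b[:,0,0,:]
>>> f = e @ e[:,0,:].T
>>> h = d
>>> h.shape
(3,)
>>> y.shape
(31, 7, 3)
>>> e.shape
(3, 31, 7)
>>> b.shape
(31, 2, 3, 31)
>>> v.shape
(31, 2, 3, 13)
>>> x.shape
(7, 31, 3)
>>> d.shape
(3,)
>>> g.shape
(7, 2, 3, 2)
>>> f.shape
(3, 31, 3)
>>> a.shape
(31, 2, 3, 31)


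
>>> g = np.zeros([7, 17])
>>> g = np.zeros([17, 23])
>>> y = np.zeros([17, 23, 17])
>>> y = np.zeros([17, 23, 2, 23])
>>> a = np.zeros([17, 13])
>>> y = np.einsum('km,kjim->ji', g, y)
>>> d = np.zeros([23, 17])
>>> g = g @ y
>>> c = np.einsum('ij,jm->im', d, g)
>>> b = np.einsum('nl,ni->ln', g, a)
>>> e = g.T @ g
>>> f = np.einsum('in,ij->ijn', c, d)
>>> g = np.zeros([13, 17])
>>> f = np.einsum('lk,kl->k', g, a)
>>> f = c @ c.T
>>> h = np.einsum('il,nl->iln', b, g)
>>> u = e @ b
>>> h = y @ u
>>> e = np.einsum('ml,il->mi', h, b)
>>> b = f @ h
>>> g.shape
(13, 17)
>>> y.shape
(23, 2)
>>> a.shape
(17, 13)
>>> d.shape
(23, 17)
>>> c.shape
(23, 2)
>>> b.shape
(23, 17)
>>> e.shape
(23, 2)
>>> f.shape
(23, 23)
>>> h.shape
(23, 17)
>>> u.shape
(2, 17)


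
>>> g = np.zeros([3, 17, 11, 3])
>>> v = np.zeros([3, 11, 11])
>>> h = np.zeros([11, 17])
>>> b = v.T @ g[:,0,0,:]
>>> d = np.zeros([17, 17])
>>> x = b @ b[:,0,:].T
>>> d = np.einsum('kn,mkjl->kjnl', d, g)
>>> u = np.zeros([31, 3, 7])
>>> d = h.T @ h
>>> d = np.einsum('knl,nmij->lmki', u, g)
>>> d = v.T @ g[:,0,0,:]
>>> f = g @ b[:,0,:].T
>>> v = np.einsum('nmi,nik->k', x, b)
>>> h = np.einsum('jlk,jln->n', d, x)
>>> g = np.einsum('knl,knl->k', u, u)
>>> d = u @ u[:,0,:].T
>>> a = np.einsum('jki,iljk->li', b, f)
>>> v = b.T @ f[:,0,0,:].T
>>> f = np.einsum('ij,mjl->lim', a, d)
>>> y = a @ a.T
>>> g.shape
(31,)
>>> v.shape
(3, 11, 3)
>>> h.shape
(11,)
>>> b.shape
(11, 11, 3)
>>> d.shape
(31, 3, 31)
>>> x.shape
(11, 11, 11)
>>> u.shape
(31, 3, 7)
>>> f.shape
(31, 17, 31)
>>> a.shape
(17, 3)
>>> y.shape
(17, 17)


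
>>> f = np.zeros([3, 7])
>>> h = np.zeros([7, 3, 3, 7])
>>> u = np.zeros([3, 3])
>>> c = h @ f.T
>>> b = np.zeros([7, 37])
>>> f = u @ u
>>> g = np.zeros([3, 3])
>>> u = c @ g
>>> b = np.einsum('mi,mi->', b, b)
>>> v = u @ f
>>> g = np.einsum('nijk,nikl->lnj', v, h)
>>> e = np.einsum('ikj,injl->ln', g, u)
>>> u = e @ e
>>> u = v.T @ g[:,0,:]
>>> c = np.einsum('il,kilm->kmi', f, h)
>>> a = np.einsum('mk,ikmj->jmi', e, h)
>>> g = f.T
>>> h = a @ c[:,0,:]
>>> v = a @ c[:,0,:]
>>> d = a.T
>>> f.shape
(3, 3)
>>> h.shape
(7, 3, 3)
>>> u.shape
(3, 3, 3, 3)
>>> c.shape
(7, 7, 3)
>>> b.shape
()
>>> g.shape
(3, 3)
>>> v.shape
(7, 3, 3)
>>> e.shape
(3, 3)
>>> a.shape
(7, 3, 7)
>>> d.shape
(7, 3, 7)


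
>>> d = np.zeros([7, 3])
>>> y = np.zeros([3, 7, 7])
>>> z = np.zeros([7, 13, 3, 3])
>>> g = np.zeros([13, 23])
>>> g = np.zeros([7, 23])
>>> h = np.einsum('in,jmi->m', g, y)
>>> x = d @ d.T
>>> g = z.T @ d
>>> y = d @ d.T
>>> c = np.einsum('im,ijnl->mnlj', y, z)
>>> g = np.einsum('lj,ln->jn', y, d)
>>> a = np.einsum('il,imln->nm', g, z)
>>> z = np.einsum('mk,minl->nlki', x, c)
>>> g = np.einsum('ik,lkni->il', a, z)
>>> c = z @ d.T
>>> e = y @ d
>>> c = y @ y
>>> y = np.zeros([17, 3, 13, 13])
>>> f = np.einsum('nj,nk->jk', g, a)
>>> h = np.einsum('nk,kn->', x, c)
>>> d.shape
(7, 3)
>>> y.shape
(17, 3, 13, 13)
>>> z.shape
(3, 13, 7, 3)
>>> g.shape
(3, 3)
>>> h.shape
()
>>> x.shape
(7, 7)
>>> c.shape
(7, 7)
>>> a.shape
(3, 13)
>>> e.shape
(7, 3)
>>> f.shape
(3, 13)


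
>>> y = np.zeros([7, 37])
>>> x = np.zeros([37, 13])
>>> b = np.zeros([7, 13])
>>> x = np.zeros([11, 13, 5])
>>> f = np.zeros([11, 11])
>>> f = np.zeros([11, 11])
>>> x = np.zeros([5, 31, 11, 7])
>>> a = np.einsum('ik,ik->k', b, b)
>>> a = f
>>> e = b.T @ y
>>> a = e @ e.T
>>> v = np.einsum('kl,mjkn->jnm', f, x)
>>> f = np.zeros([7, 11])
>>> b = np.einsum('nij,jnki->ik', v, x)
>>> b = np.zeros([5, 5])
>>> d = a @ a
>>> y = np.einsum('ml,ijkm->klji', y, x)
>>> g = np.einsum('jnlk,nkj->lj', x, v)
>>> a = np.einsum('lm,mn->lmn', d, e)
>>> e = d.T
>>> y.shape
(11, 37, 31, 5)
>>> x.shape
(5, 31, 11, 7)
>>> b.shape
(5, 5)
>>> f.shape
(7, 11)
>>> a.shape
(13, 13, 37)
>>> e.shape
(13, 13)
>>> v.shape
(31, 7, 5)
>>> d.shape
(13, 13)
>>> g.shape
(11, 5)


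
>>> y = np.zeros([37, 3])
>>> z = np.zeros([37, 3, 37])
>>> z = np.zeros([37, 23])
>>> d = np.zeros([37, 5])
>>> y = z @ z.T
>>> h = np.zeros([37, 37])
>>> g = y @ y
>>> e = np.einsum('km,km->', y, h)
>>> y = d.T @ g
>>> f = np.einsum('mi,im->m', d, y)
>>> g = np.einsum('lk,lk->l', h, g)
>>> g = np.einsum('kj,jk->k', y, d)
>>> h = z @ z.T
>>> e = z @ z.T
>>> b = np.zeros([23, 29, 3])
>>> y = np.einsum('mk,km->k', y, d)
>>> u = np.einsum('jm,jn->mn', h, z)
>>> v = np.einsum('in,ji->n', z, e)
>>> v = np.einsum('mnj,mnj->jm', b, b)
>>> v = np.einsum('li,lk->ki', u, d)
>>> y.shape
(37,)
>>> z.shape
(37, 23)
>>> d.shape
(37, 5)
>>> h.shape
(37, 37)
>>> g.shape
(5,)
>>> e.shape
(37, 37)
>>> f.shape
(37,)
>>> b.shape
(23, 29, 3)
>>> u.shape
(37, 23)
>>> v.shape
(5, 23)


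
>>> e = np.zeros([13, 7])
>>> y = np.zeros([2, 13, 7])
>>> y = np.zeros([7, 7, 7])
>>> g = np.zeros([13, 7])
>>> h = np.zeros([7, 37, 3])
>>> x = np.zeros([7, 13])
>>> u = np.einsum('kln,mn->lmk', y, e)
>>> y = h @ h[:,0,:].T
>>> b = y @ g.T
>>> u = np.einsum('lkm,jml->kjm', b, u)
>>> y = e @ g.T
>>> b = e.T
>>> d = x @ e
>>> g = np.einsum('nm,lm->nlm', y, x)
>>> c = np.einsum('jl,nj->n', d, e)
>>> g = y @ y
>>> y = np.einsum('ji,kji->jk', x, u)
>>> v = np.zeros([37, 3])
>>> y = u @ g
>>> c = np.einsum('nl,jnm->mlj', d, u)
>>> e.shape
(13, 7)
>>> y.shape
(37, 7, 13)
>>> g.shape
(13, 13)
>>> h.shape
(7, 37, 3)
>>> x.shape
(7, 13)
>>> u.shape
(37, 7, 13)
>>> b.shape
(7, 13)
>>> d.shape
(7, 7)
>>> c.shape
(13, 7, 37)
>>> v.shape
(37, 3)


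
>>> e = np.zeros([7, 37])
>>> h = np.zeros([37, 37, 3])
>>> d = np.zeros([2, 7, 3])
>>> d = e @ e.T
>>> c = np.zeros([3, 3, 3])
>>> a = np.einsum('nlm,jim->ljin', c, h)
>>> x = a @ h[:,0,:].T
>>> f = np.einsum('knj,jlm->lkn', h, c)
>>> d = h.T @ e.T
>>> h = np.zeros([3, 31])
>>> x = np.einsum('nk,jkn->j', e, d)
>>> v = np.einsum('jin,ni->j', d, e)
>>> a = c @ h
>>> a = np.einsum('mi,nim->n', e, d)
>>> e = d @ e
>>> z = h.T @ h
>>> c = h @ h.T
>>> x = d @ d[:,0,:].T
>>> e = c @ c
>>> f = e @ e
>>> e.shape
(3, 3)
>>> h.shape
(3, 31)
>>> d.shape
(3, 37, 7)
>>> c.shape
(3, 3)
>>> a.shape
(3,)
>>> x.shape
(3, 37, 3)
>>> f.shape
(3, 3)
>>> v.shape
(3,)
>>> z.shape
(31, 31)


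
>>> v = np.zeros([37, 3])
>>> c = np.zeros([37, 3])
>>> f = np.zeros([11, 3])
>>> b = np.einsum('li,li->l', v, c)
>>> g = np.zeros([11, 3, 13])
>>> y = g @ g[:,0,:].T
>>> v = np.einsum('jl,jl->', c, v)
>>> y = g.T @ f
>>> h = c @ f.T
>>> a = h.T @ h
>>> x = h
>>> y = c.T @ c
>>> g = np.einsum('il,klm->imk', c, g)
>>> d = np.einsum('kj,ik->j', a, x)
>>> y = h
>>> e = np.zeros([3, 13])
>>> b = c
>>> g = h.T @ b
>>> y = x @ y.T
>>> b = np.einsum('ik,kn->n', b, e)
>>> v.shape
()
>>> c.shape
(37, 3)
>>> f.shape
(11, 3)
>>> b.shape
(13,)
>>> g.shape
(11, 3)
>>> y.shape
(37, 37)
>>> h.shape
(37, 11)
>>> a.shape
(11, 11)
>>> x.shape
(37, 11)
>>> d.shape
(11,)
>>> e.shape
(3, 13)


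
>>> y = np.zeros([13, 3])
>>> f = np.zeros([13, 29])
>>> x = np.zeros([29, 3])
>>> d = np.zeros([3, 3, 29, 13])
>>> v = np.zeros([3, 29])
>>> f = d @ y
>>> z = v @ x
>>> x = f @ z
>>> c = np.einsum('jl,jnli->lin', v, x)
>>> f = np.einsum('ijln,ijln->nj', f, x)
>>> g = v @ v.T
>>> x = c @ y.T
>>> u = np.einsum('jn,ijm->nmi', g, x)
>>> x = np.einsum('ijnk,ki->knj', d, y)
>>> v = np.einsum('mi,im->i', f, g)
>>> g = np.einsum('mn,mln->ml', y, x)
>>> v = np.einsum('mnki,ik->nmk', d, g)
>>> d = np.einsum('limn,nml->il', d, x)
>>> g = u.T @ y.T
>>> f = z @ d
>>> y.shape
(13, 3)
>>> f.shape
(3, 3)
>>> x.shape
(13, 29, 3)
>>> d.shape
(3, 3)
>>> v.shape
(3, 3, 29)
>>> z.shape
(3, 3)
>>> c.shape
(29, 3, 3)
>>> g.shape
(29, 13, 13)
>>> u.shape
(3, 13, 29)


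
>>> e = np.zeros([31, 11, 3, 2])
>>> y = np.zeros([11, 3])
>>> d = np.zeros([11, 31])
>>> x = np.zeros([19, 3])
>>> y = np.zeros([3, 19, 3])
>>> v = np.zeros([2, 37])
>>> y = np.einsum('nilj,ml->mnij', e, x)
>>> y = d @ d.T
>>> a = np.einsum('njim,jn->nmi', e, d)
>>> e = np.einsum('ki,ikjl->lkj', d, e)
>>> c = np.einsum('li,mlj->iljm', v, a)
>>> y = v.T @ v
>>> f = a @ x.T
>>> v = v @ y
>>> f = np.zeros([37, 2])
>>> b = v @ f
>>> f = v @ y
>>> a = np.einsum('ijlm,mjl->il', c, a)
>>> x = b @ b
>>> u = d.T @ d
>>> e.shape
(2, 11, 3)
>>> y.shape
(37, 37)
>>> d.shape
(11, 31)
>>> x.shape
(2, 2)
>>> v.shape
(2, 37)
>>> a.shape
(37, 3)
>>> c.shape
(37, 2, 3, 31)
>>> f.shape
(2, 37)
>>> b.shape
(2, 2)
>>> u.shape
(31, 31)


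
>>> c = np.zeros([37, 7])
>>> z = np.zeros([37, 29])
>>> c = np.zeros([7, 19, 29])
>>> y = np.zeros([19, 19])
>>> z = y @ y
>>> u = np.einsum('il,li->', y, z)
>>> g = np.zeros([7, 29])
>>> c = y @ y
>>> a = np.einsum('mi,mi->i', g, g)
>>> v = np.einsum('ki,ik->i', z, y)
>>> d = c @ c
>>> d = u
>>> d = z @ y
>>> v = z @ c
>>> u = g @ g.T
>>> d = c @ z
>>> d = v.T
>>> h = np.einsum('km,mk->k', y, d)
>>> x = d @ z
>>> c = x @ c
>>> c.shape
(19, 19)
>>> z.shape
(19, 19)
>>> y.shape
(19, 19)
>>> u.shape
(7, 7)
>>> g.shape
(7, 29)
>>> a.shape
(29,)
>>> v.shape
(19, 19)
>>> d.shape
(19, 19)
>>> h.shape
(19,)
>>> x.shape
(19, 19)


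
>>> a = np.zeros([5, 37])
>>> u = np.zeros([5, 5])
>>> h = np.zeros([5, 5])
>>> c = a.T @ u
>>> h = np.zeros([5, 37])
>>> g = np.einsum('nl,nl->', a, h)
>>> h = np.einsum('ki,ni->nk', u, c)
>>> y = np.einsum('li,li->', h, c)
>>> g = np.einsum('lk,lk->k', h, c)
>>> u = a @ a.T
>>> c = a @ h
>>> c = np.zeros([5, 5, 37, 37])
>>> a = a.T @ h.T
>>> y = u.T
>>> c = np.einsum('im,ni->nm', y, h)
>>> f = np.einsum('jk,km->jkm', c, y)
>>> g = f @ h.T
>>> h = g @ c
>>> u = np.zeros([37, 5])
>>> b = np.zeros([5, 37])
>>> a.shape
(37, 37)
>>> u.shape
(37, 5)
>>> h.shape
(37, 5, 5)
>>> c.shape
(37, 5)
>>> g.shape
(37, 5, 37)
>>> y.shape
(5, 5)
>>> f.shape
(37, 5, 5)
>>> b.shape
(5, 37)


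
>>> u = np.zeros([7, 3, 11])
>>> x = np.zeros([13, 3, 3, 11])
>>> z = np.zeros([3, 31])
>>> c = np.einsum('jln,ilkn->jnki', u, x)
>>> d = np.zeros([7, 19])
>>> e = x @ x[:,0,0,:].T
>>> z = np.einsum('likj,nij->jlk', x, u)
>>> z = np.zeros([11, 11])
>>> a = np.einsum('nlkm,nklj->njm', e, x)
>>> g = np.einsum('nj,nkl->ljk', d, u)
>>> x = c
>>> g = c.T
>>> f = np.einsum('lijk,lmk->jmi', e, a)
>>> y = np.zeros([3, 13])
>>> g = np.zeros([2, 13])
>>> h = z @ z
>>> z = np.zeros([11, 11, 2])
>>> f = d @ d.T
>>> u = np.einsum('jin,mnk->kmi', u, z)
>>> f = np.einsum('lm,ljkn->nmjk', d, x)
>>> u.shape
(2, 11, 3)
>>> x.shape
(7, 11, 3, 13)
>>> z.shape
(11, 11, 2)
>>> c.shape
(7, 11, 3, 13)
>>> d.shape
(7, 19)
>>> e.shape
(13, 3, 3, 13)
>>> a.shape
(13, 11, 13)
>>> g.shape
(2, 13)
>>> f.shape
(13, 19, 11, 3)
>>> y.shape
(3, 13)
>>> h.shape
(11, 11)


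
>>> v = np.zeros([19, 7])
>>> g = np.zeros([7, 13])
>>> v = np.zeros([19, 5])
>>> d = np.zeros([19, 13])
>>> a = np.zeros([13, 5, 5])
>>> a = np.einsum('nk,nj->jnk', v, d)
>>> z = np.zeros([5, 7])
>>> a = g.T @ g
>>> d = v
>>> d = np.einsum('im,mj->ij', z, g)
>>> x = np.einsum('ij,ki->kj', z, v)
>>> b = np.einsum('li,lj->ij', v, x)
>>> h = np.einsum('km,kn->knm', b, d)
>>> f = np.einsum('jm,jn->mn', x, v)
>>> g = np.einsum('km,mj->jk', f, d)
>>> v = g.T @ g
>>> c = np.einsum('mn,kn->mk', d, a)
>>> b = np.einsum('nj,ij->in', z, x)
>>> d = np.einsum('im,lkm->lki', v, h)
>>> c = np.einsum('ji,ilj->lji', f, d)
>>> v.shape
(7, 7)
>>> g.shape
(13, 7)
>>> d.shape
(5, 13, 7)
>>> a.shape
(13, 13)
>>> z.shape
(5, 7)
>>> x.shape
(19, 7)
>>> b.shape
(19, 5)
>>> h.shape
(5, 13, 7)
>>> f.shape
(7, 5)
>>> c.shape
(13, 7, 5)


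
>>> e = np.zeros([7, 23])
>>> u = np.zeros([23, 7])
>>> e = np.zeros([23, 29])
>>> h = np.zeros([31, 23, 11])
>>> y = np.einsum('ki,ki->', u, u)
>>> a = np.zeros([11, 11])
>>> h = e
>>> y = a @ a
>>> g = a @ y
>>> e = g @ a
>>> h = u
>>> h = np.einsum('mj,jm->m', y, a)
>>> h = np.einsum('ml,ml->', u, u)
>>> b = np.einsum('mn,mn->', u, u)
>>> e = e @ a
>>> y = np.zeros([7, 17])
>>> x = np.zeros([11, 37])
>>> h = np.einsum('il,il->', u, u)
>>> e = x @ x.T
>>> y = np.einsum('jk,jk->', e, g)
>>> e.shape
(11, 11)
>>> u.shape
(23, 7)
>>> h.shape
()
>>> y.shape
()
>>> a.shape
(11, 11)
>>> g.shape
(11, 11)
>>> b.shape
()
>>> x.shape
(11, 37)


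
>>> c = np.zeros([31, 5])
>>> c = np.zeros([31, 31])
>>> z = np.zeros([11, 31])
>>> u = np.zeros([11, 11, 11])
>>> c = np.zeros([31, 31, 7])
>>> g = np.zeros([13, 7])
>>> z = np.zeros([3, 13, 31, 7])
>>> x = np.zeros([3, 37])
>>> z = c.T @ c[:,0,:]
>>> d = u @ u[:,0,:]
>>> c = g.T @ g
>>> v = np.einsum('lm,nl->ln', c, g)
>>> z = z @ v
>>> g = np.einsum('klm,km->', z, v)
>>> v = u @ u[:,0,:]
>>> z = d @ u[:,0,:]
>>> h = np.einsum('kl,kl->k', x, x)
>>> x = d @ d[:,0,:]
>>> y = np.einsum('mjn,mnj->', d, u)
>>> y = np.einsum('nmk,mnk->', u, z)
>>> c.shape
(7, 7)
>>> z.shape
(11, 11, 11)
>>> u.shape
(11, 11, 11)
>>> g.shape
()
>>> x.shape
(11, 11, 11)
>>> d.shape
(11, 11, 11)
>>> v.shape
(11, 11, 11)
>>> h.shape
(3,)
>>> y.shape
()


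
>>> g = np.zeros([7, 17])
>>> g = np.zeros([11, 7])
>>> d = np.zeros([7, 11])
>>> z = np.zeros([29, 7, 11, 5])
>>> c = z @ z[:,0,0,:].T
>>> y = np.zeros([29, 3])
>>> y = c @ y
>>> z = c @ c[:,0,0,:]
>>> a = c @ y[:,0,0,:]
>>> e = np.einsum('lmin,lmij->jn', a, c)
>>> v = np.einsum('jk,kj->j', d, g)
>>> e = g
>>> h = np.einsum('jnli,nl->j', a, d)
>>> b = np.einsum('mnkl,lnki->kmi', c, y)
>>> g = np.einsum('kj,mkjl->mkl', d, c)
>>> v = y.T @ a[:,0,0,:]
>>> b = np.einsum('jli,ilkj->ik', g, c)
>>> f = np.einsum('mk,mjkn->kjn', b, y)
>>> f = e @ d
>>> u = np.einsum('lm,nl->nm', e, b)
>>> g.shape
(29, 7, 29)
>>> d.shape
(7, 11)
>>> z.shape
(29, 7, 11, 29)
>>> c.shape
(29, 7, 11, 29)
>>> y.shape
(29, 7, 11, 3)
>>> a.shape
(29, 7, 11, 3)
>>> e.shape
(11, 7)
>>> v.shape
(3, 11, 7, 3)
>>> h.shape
(29,)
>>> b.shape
(29, 11)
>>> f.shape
(11, 11)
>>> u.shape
(29, 7)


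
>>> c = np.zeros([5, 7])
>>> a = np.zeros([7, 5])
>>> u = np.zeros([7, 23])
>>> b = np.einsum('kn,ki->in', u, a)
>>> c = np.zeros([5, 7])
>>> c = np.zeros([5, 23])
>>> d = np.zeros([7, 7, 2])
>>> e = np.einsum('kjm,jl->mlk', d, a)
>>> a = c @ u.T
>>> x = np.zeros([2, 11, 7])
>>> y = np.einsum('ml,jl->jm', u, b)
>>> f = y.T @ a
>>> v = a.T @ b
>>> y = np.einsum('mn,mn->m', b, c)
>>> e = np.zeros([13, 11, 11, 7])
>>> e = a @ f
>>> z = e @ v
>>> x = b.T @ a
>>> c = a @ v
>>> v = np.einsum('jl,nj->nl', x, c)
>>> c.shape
(5, 23)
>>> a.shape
(5, 7)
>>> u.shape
(7, 23)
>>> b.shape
(5, 23)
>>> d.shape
(7, 7, 2)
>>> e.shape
(5, 7)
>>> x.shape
(23, 7)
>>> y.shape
(5,)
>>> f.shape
(7, 7)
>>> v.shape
(5, 7)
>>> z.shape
(5, 23)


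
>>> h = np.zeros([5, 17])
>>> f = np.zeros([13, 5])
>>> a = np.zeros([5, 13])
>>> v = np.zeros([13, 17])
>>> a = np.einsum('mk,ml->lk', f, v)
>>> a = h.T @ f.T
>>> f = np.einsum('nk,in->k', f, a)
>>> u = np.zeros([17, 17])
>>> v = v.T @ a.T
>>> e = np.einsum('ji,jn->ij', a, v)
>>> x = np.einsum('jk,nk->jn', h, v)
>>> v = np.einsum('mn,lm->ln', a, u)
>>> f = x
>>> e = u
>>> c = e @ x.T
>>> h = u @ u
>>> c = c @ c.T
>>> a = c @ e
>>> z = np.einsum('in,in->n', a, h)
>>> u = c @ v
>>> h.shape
(17, 17)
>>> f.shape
(5, 17)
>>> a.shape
(17, 17)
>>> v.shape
(17, 13)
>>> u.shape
(17, 13)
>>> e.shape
(17, 17)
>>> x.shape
(5, 17)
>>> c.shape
(17, 17)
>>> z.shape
(17,)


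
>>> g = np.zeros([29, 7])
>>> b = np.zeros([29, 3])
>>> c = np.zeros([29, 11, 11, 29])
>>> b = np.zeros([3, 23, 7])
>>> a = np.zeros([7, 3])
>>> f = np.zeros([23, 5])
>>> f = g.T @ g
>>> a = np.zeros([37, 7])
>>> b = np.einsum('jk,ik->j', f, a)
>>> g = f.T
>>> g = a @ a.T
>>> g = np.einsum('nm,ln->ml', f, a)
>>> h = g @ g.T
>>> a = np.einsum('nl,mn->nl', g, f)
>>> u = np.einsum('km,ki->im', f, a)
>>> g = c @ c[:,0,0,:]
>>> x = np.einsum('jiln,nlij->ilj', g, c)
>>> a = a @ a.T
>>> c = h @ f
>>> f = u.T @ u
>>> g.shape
(29, 11, 11, 29)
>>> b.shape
(7,)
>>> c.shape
(7, 7)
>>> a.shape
(7, 7)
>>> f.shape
(7, 7)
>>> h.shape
(7, 7)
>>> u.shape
(37, 7)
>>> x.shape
(11, 11, 29)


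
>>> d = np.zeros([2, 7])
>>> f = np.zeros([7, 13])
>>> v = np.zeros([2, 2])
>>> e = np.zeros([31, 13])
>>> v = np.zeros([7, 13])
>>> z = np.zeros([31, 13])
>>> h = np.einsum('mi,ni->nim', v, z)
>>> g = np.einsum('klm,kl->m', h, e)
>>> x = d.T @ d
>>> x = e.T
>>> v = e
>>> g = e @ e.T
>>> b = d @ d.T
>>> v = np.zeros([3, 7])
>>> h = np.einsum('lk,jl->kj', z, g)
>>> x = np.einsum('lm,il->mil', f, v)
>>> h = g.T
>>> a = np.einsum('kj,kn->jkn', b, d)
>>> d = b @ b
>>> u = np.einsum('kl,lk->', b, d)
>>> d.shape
(2, 2)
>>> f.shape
(7, 13)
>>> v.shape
(3, 7)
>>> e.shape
(31, 13)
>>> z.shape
(31, 13)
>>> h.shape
(31, 31)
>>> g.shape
(31, 31)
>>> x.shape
(13, 3, 7)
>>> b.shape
(2, 2)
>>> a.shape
(2, 2, 7)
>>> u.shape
()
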